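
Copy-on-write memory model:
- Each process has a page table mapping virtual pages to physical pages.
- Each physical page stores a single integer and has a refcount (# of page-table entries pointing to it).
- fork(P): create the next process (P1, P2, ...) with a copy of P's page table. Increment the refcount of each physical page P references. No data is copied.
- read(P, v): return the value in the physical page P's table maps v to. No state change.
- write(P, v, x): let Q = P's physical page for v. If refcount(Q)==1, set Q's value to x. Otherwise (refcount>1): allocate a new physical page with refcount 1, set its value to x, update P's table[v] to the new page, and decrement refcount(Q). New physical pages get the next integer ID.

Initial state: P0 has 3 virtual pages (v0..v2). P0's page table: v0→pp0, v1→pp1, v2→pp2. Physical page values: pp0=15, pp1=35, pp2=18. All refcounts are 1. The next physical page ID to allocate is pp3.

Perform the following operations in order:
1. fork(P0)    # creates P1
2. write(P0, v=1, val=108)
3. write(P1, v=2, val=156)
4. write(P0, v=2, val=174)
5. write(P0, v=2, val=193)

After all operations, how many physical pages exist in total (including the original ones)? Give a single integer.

Answer: 5

Derivation:
Op 1: fork(P0) -> P1. 3 ppages; refcounts: pp0:2 pp1:2 pp2:2
Op 2: write(P0, v1, 108). refcount(pp1)=2>1 -> COPY to pp3. 4 ppages; refcounts: pp0:2 pp1:1 pp2:2 pp3:1
Op 3: write(P1, v2, 156). refcount(pp2)=2>1 -> COPY to pp4. 5 ppages; refcounts: pp0:2 pp1:1 pp2:1 pp3:1 pp4:1
Op 4: write(P0, v2, 174). refcount(pp2)=1 -> write in place. 5 ppages; refcounts: pp0:2 pp1:1 pp2:1 pp3:1 pp4:1
Op 5: write(P0, v2, 193). refcount(pp2)=1 -> write in place. 5 ppages; refcounts: pp0:2 pp1:1 pp2:1 pp3:1 pp4:1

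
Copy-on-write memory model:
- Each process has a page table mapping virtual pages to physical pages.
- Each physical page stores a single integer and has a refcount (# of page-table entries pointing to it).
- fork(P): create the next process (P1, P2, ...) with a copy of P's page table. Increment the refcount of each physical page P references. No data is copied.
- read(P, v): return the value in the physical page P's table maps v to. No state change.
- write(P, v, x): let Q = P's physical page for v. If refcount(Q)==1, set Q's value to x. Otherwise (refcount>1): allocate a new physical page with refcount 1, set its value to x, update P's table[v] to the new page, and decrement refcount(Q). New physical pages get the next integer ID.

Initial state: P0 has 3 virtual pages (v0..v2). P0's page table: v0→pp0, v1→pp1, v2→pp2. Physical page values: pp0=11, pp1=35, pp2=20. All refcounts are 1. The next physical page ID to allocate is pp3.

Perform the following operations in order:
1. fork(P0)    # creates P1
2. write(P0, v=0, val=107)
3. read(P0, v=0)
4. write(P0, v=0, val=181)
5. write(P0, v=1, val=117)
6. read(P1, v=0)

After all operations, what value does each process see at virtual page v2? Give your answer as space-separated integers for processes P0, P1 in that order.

Answer: 20 20

Derivation:
Op 1: fork(P0) -> P1. 3 ppages; refcounts: pp0:2 pp1:2 pp2:2
Op 2: write(P0, v0, 107). refcount(pp0)=2>1 -> COPY to pp3. 4 ppages; refcounts: pp0:1 pp1:2 pp2:2 pp3:1
Op 3: read(P0, v0) -> 107. No state change.
Op 4: write(P0, v0, 181). refcount(pp3)=1 -> write in place. 4 ppages; refcounts: pp0:1 pp1:2 pp2:2 pp3:1
Op 5: write(P0, v1, 117). refcount(pp1)=2>1 -> COPY to pp4. 5 ppages; refcounts: pp0:1 pp1:1 pp2:2 pp3:1 pp4:1
Op 6: read(P1, v0) -> 11. No state change.
P0: v2 -> pp2 = 20
P1: v2 -> pp2 = 20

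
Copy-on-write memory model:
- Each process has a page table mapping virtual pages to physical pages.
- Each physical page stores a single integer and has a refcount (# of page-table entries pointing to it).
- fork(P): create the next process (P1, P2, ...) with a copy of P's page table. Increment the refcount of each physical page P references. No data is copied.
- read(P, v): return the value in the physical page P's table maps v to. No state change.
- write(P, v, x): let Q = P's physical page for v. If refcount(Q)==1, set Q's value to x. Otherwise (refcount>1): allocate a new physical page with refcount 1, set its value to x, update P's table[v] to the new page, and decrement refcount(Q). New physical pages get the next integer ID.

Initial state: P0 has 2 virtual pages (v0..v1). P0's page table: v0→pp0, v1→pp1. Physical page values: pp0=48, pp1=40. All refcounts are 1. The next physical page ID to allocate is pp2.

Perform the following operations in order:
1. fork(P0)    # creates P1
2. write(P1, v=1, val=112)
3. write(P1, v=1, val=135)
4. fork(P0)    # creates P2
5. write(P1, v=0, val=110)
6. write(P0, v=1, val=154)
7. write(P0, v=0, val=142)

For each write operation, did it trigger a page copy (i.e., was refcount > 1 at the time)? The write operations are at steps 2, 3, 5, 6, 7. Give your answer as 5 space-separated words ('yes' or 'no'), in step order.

Op 1: fork(P0) -> P1. 2 ppages; refcounts: pp0:2 pp1:2
Op 2: write(P1, v1, 112). refcount(pp1)=2>1 -> COPY to pp2. 3 ppages; refcounts: pp0:2 pp1:1 pp2:1
Op 3: write(P1, v1, 135). refcount(pp2)=1 -> write in place. 3 ppages; refcounts: pp0:2 pp1:1 pp2:1
Op 4: fork(P0) -> P2. 3 ppages; refcounts: pp0:3 pp1:2 pp2:1
Op 5: write(P1, v0, 110). refcount(pp0)=3>1 -> COPY to pp3. 4 ppages; refcounts: pp0:2 pp1:2 pp2:1 pp3:1
Op 6: write(P0, v1, 154). refcount(pp1)=2>1 -> COPY to pp4. 5 ppages; refcounts: pp0:2 pp1:1 pp2:1 pp3:1 pp4:1
Op 7: write(P0, v0, 142). refcount(pp0)=2>1 -> COPY to pp5. 6 ppages; refcounts: pp0:1 pp1:1 pp2:1 pp3:1 pp4:1 pp5:1

yes no yes yes yes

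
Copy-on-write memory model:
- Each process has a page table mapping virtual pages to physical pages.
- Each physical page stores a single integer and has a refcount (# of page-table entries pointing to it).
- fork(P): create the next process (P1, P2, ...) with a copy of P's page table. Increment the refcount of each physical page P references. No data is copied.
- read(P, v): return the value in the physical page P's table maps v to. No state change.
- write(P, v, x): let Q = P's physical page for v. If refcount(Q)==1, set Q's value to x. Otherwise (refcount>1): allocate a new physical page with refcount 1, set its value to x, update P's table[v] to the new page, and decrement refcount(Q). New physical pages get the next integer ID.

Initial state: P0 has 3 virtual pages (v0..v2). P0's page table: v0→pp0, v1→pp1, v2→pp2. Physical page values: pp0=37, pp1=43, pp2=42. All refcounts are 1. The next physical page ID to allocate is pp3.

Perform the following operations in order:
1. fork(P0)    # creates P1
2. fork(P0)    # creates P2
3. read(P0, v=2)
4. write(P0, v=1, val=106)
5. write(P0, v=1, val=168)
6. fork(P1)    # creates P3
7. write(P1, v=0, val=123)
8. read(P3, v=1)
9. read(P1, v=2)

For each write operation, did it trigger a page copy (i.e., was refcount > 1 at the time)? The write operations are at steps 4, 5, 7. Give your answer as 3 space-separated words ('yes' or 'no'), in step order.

Op 1: fork(P0) -> P1. 3 ppages; refcounts: pp0:2 pp1:2 pp2:2
Op 2: fork(P0) -> P2. 3 ppages; refcounts: pp0:3 pp1:3 pp2:3
Op 3: read(P0, v2) -> 42. No state change.
Op 4: write(P0, v1, 106). refcount(pp1)=3>1 -> COPY to pp3. 4 ppages; refcounts: pp0:3 pp1:2 pp2:3 pp3:1
Op 5: write(P0, v1, 168). refcount(pp3)=1 -> write in place. 4 ppages; refcounts: pp0:3 pp1:2 pp2:3 pp3:1
Op 6: fork(P1) -> P3. 4 ppages; refcounts: pp0:4 pp1:3 pp2:4 pp3:1
Op 7: write(P1, v0, 123). refcount(pp0)=4>1 -> COPY to pp4. 5 ppages; refcounts: pp0:3 pp1:3 pp2:4 pp3:1 pp4:1
Op 8: read(P3, v1) -> 43. No state change.
Op 9: read(P1, v2) -> 42. No state change.

yes no yes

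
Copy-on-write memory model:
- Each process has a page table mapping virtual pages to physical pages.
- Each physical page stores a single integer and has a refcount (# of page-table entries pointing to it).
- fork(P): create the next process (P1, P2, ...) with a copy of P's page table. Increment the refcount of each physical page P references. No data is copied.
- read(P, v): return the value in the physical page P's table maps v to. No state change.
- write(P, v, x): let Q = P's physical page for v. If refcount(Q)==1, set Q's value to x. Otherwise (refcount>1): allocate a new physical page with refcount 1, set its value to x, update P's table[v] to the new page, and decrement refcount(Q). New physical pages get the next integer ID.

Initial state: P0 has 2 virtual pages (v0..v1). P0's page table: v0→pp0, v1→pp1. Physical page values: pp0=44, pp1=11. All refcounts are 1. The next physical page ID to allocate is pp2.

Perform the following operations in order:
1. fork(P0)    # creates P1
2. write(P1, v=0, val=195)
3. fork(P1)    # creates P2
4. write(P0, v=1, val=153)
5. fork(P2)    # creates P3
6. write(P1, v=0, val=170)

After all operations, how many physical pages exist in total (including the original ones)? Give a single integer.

Answer: 5

Derivation:
Op 1: fork(P0) -> P1. 2 ppages; refcounts: pp0:2 pp1:2
Op 2: write(P1, v0, 195). refcount(pp0)=2>1 -> COPY to pp2. 3 ppages; refcounts: pp0:1 pp1:2 pp2:1
Op 3: fork(P1) -> P2. 3 ppages; refcounts: pp0:1 pp1:3 pp2:2
Op 4: write(P0, v1, 153). refcount(pp1)=3>1 -> COPY to pp3. 4 ppages; refcounts: pp0:1 pp1:2 pp2:2 pp3:1
Op 5: fork(P2) -> P3. 4 ppages; refcounts: pp0:1 pp1:3 pp2:3 pp3:1
Op 6: write(P1, v0, 170). refcount(pp2)=3>1 -> COPY to pp4. 5 ppages; refcounts: pp0:1 pp1:3 pp2:2 pp3:1 pp4:1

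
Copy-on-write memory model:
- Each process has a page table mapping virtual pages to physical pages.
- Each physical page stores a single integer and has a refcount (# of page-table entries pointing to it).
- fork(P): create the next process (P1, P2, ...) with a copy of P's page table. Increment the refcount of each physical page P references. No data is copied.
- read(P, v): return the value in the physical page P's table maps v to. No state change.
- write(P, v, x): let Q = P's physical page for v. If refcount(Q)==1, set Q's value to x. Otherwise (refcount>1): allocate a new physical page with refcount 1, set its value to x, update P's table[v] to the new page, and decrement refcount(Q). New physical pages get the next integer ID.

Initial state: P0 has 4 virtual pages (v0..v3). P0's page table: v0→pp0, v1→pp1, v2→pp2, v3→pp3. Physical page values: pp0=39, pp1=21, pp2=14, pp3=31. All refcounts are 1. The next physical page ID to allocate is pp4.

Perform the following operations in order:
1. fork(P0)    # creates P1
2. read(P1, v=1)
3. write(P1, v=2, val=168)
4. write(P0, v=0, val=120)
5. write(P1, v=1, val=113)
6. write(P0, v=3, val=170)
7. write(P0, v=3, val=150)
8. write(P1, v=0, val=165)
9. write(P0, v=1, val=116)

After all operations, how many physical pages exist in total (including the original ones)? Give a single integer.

Answer: 8

Derivation:
Op 1: fork(P0) -> P1. 4 ppages; refcounts: pp0:2 pp1:2 pp2:2 pp3:2
Op 2: read(P1, v1) -> 21. No state change.
Op 3: write(P1, v2, 168). refcount(pp2)=2>1 -> COPY to pp4. 5 ppages; refcounts: pp0:2 pp1:2 pp2:1 pp3:2 pp4:1
Op 4: write(P0, v0, 120). refcount(pp0)=2>1 -> COPY to pp5. 6 ppages; refcounts: pp0:1 pp1:2 pp2:1 pp3:2 pp4:1 pp5:1
Op 5: write(P1, v1, 113). refcount(pp1)=2>1 -> COPY to pp6. 7 ppages; refcounts: pp0:1 pp1:1 pp2:1 pp3:2 pp4:1 pp5:1 pp6:1
Op 6: write(P0, v3, 170). refcount(pp3)=2>1 -> COPY to pp7. 8 ppages; refcounts: pp0:1 pp1:1 pp2:1 pp3:1 pp4:1 pp5:1 pp6:1 pp7:1
Op 7: write(P0, v3, 150). refcount(pp7)=1 -> write in place. 8 ppages; refcounts: pp0:1 pp1:1 pp2:1 pp3:1 pp4:1 pp5:1 pp6:1 pp7:1
Op 8: write(P1, v0, 165). refcount(pp0)=1 -> write in place. 8 ppages; refcounts: pp0:1 pp1:1 pp2:1 pp3:1 pp4:1 pp5:1 pp6:1 pp7:1
Op 9: write(P0, v1, 116). refcount(pp1)=1 -> write in place. 8 ppages; refcounts: pp0:1 pp1:1 pp2:1 pp3:1 pp4:1 pp5:1 pp6:1 pp7:1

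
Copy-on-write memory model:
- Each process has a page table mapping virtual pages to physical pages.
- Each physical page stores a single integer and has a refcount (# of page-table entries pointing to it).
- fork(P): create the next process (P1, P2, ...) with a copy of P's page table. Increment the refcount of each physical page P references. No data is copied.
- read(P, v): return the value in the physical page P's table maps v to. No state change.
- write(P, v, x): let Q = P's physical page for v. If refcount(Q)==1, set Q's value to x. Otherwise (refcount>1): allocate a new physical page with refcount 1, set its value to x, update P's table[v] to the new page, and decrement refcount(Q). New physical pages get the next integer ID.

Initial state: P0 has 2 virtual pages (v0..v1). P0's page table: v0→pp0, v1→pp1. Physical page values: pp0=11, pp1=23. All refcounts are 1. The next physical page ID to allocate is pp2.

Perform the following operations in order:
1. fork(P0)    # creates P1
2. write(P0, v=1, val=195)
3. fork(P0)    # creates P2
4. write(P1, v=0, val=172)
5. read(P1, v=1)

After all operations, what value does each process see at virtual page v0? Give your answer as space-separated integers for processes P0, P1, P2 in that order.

Op 1: fork(P0) -> P1. 2 ppages; refcounts: pp0:2 pp1:2
Op 2: write(P0, v1, 195). refcount(pp1)=2>1 -> COPY to pp2. 3 ppages; refcounts: pp0:2 pp1:1 pp2:1
Op 3: fork(P0) -> P2. 3 ppages; refcounts: pp0:3 pp1:1 pp2:2
Op 4: write(P1, v0, 172). refcount(pp0)=3>1 -> COPY to pp3. 4 ppages; refcounts: pp0:2 pp1:1 pp2:2 pp3:1
Op 5: read(P1, v1) -> 23. No state change.
P0: v0 -> pp0 = 11
P1: v0 -> pp3 = 172
P2: v0 -> pp0 = 11

Answer: 11 172 11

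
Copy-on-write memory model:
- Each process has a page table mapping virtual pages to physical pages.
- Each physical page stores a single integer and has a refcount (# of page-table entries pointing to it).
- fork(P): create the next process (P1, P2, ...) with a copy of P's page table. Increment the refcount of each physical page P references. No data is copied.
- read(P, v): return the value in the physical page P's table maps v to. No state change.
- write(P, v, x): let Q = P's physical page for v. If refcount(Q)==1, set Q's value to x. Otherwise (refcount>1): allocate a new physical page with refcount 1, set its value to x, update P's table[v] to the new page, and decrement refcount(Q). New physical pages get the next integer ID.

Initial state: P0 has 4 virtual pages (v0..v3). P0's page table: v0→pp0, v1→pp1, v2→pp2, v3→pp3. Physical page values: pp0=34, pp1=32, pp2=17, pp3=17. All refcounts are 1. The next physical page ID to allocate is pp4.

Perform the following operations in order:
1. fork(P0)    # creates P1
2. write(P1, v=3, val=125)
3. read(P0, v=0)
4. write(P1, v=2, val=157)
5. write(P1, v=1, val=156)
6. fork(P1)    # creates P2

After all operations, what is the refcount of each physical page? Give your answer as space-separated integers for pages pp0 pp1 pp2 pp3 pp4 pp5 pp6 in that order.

Op 1: fork(P0) -> P1. 4 ppages; refcounts: pp0:2 pp1:2 pp2:2 pp3:2
Op 2: write(P1, v3, 125). refcount(pp3)=2>1 -> COPY to pp4. 5 ppages; refcounts: pp0:2 pp1:2 pp2:2 pp3:1 pp4:1
Op 3: read(P0, v0) -> 34. No state change.
Op 4: write(P1, v2, 157). refcount(pp2)=2>1 -> COPY to pp5. 6 ppages; refcounts: pp0:2 pp1:2 pp2:1 pp3:1 pp4:1 pp5:1
Op 5: write(P1, v1, 156). refcount(pp1)=2>1 -> COPY to pp6. 7 ppages; refcounts: pp0:2 pp1:1 pp2:1 pp3:1 pp4:1 pp5:1 pp6:1
Op 6: fork(P1) -> P2. 7 ppages; refcounts: pp0:3 pp1:1 pp2:1 pp3:1 pp4:2 pp5:2 pp6:2

Answer: 3 1 1 1 2 2 2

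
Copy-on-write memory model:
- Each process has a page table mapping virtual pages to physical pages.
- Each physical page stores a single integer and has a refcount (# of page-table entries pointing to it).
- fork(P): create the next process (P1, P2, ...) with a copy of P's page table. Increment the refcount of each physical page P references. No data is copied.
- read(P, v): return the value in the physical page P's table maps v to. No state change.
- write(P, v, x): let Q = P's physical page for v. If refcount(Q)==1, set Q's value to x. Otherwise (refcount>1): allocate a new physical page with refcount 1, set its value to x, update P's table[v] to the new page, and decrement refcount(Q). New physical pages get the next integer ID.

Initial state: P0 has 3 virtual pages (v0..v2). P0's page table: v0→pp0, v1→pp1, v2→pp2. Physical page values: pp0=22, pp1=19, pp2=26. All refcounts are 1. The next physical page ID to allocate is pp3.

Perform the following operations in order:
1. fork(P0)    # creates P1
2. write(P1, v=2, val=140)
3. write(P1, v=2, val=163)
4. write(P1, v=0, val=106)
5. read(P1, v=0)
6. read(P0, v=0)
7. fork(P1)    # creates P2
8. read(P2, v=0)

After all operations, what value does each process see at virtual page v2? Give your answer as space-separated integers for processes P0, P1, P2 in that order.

Answer: 26 163 163

Derivation:
Op 1: fork(P0) -> P1. 3 ppages; refcounts: pp0:2 pp1:2 pp2:2
Op 2: write(P1, v2, 140). refcount(pp2)=2>1 -> COPY to pp3. 4 ppages; refcounts: pp0:2 pp1:2 pp2:1 pp3:1
Op 3: write(P1, v2, 163). refcount(pp3)=1 -> write in place. 4 ppages; refcounts: pp0:2 pp1:2 pp2:1 pp3:1
Op 4: write(P1, v0, 106). refcount(pp0)=2>1 -> COPY to pp4. 5 ppages; refcounts: pp0:1 pp1:2 pp2:1 pp3:1 pp4:1
Op 5: read(P1, v0) -> 106. No state change.
Op 6: read(P0, v0) -> 22. No state change.
Op 7: fork(P1) -> P2. 5 ppages; refcounts: pp0:1 pp1:3 pp2:1 pp3:2 pp4:2
Op 8: read(P2, v0) -> 106. No state change.
P0: v2 -> pp2 = 26
P1: v2 -> pp3 = 163
P2: v2 -> pp3 = 163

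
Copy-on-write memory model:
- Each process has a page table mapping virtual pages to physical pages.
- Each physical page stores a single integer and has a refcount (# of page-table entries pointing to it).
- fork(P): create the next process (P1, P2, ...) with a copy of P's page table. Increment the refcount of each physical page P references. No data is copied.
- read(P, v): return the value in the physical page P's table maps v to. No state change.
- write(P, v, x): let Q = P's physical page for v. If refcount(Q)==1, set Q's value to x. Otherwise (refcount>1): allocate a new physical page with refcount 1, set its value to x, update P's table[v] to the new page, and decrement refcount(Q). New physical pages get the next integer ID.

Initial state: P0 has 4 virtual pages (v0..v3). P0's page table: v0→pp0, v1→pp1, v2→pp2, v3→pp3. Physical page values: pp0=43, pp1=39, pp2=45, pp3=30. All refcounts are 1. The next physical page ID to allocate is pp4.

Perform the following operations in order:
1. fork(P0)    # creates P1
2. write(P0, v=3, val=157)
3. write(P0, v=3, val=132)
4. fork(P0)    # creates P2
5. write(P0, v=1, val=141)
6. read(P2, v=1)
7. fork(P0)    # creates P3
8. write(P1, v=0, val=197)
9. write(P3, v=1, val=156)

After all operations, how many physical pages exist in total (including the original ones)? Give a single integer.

Answer: 8

Derivation:
Op 1: fork(P0) -> P1. 4 ppages; refcounts: pp0:2 pp1:2 pp2:2 pp3:2
Op 2: write(P0, v3, 157). refcount(pp3)=2>1 -> COPY to pp4. 5 ppages; refcounts: pp0:2 pp1:2 pp2:2 pp3:1 pp4:1
Op 3: write(P0, v3, 132). refcount(pp4)=1 -> write in place. 5 ppages; refcounts: pp0:2 pp1:2 pp2:2 pp3:1 pp4:1
Op 4: fork(P0) -> P2. 5 ppages; refcounts: pp0:3 pp1:3 pp2:3 pp3:1 pp4:2
Op 5: write(P0, v1, 141). refcount(pp1)=3>1 -> COPY to pp5. 6 ppages; refcounts: pp0:3 pp1:2 pp2:3 pp3:1 pp4:2 pp5:1
Op 6: read(P2, v1) -> 39. No state change.
Op 7: fork(P0) -> P3. 6 ppages; refcounts: pp0:4 pp1:2 pp2:4 pp3:1 pp4:3 pp5:2
Op 8: write(P1, v0, 197). refcount(pp0)=4>1 -> COPY to pp6. 7 ppages; refcounts: pp0:3 pp1:2 pp2:4 pp3:1 pp4:3 pp5:2 pp6:1
Op 9: write(P3, v1, 156). refcount(pp5)=2>1 -> COPY to pp7. 8 ppages; refcounts: pp0:3 pp1:2 pp2:4 pp3:1 pp4:3 pp5:1 pp6:1 pp7:1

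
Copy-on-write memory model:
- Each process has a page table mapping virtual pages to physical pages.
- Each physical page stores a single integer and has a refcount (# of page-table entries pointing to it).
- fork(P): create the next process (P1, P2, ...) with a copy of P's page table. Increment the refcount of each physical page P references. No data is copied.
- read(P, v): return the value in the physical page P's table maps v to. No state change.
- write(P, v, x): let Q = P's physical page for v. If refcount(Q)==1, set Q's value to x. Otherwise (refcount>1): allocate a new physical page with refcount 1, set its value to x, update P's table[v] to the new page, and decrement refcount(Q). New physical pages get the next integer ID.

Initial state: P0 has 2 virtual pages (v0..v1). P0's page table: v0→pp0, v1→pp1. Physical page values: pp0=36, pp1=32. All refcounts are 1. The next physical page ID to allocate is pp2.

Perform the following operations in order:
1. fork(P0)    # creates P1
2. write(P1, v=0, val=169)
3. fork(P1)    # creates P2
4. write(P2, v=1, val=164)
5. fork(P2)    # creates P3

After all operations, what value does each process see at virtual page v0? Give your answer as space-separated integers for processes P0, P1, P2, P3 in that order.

Op 1: fork(P0) -> P1. 2 ppages; refcounts: pp0:2 pp1:2
Op 2: write(P1, v0, 169). refcount(pp0)=2>1 -> COPY to pp2. 3 ppages; refcounts: pp0:1 pp1:2 pp2:1
Op 3: fork(P1) -> P2. 3 ppages; refcounts: pp0:1 pp1:3 pp2:2
Op 4: write(P2, v1, 164). refcount(pp1)=3>1 -> COPY to pp3. 4 ppages; refcounts: pp0:1 pp1:2 pp2:2 pp3:1
Op 5: fork(P2) -> P3. 4 ppages; refcounts: pp0:1 pp1:2 pp2:3 pp3:2
P0: v0 -> pp0 = 36
P1: v0 -> pp2 = 169
P2: v0 -> pp2 = 169
P3: v0 -> pp2 = 169

Answer: 36 169 169 169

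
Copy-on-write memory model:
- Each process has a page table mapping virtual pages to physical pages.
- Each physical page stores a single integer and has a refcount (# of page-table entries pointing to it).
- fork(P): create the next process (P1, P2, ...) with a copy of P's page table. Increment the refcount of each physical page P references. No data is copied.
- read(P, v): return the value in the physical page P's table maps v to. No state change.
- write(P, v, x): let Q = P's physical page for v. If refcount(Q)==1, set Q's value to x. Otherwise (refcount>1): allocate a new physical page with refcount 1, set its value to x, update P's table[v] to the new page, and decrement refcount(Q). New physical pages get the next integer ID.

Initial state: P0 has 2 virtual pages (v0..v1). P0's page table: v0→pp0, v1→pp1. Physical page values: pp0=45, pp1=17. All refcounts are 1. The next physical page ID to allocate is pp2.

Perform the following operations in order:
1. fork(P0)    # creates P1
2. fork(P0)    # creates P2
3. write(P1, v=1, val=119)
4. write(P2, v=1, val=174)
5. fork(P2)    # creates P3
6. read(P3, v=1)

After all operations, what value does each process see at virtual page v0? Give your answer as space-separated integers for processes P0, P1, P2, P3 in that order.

Op 1: fork(P0) -> P1. 2 ppages; refcounts: pp0:2 pp1:2
Op 2: fork(P0) -> P2. 2 ppages; refcounts: pp0:3 pp1:3
Op 3: write(P1, v1, 119). refcount(pp1)=3>1 -> COPY to pp2. 3 ppages; refcounts: pp0:3 pp1:2 pp2:1
Op 4: write(P2, v1, 174). refcount(pp1)=2>1 -> COPY to pp3. 4 ppages; refcounts: pp0:3 pp1:1 pp2:1 pp3:1
Op 5: fork(P2) -> P3. 4 ppages; refcounts: pp0:4 pp1:1 pp2:1 pp3:2
Op 6: read(P3, v1) -> 174. No state change.
P0: v0 -> pp0 = 45
P1: v0 -> pp0 = 45
P2: v0 -> pp0 = 45
P3: v0 -> pp0 = 45

Answer: 45 45 45 45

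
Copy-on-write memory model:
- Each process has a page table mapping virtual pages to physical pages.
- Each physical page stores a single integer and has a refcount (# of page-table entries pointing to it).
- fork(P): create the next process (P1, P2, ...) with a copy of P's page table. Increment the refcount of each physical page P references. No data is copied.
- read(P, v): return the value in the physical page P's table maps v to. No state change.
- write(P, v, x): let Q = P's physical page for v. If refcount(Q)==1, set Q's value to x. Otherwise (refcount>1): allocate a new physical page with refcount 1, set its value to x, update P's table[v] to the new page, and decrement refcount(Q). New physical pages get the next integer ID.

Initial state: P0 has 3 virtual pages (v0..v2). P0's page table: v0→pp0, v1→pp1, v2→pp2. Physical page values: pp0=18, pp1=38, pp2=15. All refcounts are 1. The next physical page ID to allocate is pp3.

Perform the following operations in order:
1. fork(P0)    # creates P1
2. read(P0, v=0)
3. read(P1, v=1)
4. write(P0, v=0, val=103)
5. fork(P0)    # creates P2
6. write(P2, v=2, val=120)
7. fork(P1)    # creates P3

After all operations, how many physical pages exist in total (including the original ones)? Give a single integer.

Answer: 5

Derivation:
Op 1: fork(P0) -> P1. 3 ppages; refcounts: pp0:2 pp1:2 pp2:2
Op 2: read(P0, v0) -> 18. No state change.
Op 3: read(P1, v1) -> 38. No state change.
Op 4: write(P0, v0, 103). refcount(pp0)=2>1 -> COPY to pp3. 4 ppages; refcounts: pp0:1 pp1:2 pp2:2 pp3:1
Op 5: fork(P0) -> P2. 4 ppages; refcounts: pp0:1 pp1:3 pp2:3 pp3:2
Op 6: write(P2, v2, 120). refcount(pp2)=3>1 -> COPY to pp4. 5 ppages; refcounts: pp0:1 pp1:3 pp2:2 pp3:2 pp4:1
Op 7: fork(P1) -> P3. 5 ppages; refcounts: pp0:2 pp1:4 pp2:3 pp3:2 pp4:1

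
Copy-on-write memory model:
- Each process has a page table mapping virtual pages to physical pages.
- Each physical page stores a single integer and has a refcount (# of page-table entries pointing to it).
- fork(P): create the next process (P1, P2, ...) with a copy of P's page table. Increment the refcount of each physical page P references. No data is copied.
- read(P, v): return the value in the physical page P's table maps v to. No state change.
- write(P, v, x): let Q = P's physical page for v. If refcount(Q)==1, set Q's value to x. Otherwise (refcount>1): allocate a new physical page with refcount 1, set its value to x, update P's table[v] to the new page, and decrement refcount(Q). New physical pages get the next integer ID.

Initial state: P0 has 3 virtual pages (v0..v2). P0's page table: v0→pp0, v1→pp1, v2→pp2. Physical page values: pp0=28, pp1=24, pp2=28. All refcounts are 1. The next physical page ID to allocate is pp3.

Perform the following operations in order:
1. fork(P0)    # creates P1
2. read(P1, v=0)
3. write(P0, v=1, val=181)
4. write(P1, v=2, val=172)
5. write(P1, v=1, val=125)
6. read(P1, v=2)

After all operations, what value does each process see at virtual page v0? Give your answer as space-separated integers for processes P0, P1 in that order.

Answer: 28 28

Derivation:
Op 1: fork(P0) -> P1. 3 ppages; refcounts: pp0:2 pp1:2 pp2:2
Op 2: read(P1, v0) -> 28. No state change.
Op 3: write(P0, v1, 181). refcount(pp1)=2>1 -> COPY to pp3. 4 ppages; refcounts: pp0:2 pp1:1 pp2:2 pp3:1
Op 4: write(P1, v2, 172). refcount(pp2)=2>1 -> COPY to pp4. 5 ppages; refcounts: pp0:2 pp1:1 pp2:1 pp3:1 pp4:1
Op 5: write(P1, v1, 125). refcount(pp1)=1 -> write in place. 5 ppages; refcounts: pp0:2 pp1:1 pp2:1 pp3:1 pp4:1
Op 6: read(P1, v2) -> 172. No state change.
P0: v0 -> pp0 = 28
P1: v0 -> pp0 = 28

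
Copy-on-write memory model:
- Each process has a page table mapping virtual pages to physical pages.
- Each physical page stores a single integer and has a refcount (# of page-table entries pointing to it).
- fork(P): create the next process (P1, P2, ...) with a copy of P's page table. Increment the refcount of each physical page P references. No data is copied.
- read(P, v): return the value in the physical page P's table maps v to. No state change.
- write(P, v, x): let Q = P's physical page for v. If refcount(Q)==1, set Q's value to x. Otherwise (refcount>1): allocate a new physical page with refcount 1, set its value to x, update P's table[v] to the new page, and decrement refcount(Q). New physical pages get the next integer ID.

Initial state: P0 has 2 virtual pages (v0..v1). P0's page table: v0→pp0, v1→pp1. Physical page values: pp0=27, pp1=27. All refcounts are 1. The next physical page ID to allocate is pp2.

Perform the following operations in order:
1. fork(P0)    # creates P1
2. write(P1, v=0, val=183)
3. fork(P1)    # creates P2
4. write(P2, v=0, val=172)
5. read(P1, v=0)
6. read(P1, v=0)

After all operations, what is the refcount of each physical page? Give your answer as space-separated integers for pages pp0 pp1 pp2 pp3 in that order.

Op 1: fork(P0) -> P1. 2 ppages; refcounts: pp0:2 pp1:2
Op 2: write(P1, v0, 183). refcount(pp0)=2>1 -> COPY to pp2. 3 ppages; refcounts: pp0:1 pp1:2 pp2:1
Op 3: fork(P1) -> P2. 3 ppages; refcounts: pp0:1 pp1:3 pp2:2
Op 4: write(P2, v0, 172). refcount(pp2)=2>1 -> COPY to pp3. 4 ppages; refcounts: pp0:1 pp1:3 pp2:1 pp3:1
Op 5: read(P1, v0) -> 183. No state change.
Op 6: read(P1, v0) -> 183. No state change.

Answer: 1 3 1 1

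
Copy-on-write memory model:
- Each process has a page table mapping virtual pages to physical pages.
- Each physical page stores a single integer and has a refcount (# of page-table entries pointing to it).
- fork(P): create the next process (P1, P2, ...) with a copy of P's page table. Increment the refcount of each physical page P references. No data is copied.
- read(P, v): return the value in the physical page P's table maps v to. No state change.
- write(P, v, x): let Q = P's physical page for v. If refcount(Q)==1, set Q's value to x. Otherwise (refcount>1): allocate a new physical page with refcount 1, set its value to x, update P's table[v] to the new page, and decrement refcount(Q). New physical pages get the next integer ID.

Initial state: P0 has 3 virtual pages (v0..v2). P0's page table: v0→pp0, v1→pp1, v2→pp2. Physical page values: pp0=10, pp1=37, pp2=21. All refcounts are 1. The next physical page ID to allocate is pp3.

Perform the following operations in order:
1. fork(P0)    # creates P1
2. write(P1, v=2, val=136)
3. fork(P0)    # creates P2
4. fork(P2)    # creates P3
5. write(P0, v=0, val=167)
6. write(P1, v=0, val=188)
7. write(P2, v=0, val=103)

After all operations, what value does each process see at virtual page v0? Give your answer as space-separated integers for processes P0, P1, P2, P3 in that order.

Op 1: fork(P0) -> P1. 3 ppages; refcounts: pp0:2 pp1:2 pp2:2
Op 2: write(P1, v2, 136). refcount(pp2)=2>1 -> COPY to pp3. 4 ppages; refcounts: pp0:2 pp1:2 pp2:1 pp3:1
Op 3: fork(P0) -> P2. 4 ppages; refcounts: pp0:3 pp1:3 pp2:2 pp3:1
Op 4: fork(P2) -> P3. 4 ppages; refcounts: pp0:4 pp1:4 pp2:3 pp3:1
Op 5: write(P0, v0, 167). refcount(pp0)=4>1 -> COPY to pp4. 5 ppages; refcounts: pp0:3 pp1:4 pp2:3 pp3:1 pp4:1
Op 6: write(P1, v0, 188). refcount(pp0)=3>1 -> COPY to pp5. 6 ppages; refcounts: pp0:2 pp1:4 pp2:3 pp3:1 pp4:1 pp5:1
Op 7: write(P2, v0, 103). refcount(pp0)=2>1 -> COPY to pp6. 7 ppages; refcounts: pp0:1 pp1:4 pp2:3 pp3:1 pp4:1 pp5:1 pp6:1
P0: v0 -> pp4 = 167
P1: v0 -> pp5 = 188
P2: v0 -> pp6 = 103
P3: v0 -> pp0 = 10

Answer: 167 188 103 10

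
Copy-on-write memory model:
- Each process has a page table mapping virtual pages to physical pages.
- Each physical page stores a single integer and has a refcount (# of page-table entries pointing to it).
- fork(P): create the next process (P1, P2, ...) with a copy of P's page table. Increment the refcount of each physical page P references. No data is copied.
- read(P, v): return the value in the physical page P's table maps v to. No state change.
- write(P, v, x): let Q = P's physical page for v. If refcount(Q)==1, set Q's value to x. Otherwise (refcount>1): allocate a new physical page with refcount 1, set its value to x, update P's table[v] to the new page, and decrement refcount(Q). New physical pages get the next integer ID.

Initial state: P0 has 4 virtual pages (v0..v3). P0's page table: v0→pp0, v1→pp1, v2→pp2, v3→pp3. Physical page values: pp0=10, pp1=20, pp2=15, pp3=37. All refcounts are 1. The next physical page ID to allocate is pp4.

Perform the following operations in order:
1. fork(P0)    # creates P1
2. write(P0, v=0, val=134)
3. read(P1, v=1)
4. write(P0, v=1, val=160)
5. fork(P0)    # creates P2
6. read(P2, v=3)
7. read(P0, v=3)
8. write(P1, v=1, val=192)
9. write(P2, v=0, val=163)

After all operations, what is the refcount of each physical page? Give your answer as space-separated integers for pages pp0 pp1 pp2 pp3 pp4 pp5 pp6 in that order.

Answer: 1 1 3 3 1 2 1

Derivation:
Op 1: fork(P0) -> P1. 4 ppages; refcounts: pp0:2 pp1:2 pp2:2 pp3:2
Op 2: write(P0, v0, 134). refcount(pp0)=2>1 -> COPY to pp4. 5 ppages; refcounts: pp0:1 pp1:2 pp2:2 pp3:2 pp4:1
Op 3: read(P1, v1) -> 20. No state change.
Op 4: write(P0, v1, 160). refcount(pp1)=2>1 -> COPY to pp5. 6 ppages; refcounts: pp0:1 pp1:1 pp2:2 pp3:2 pp4:1 pp5:1
Op 5: fork(P0) -> P2. 6 ppages; refcounts: pp0:1 pp1:1 pp2:3 pp3:3 pp4:2 pp5:2
Op 6: read(P2, v3) -> 37. No state change.
Op 7: read(P0, v3) -> 37. No state change.
Op 8: write(P1, v1, 192). refcount(pp1)=1 -> write in place. 6 ppages; refcounts: pp0:1 pp1:1 pp2:3 pp3:3 pp4:2 pp5:2
Op 9: write(P2, v0, 163). refcount(pp4)=2>1 -> COPY to pp6. 7 ppages; refcounts: pp0:1 pp1:1 pp2:3 pp3:3 pp4:1 pp5:2 pp6:1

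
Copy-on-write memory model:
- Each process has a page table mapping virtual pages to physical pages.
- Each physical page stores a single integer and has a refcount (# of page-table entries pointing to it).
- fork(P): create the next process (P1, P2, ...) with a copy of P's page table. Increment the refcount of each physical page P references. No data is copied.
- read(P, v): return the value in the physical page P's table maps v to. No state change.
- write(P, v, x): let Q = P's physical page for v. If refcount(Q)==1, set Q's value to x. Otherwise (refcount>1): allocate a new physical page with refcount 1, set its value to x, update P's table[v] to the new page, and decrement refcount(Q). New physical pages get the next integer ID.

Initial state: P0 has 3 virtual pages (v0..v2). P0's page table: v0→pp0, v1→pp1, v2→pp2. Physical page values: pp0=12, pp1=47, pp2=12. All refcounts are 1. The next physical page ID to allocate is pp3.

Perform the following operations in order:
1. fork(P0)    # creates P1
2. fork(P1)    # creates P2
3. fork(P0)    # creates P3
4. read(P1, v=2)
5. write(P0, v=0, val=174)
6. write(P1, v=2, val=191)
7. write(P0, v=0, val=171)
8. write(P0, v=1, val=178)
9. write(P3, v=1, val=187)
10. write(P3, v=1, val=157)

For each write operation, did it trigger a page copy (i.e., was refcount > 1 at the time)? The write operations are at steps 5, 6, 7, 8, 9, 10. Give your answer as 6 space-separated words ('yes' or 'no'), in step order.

Op 1: fork(P0) -> P1. 3 ppages; refcounts: pp0:2 pp1:2 pp2:2
Op 2: fork(P1) -> P2. 3 ppages; refcounts: pp0:3 pp1:3 pp2:3
Op 3: fork(P0) -> P3. 3 ppages; refcounts: pp0:4 pp1:4 pp2:4
Op 4: read(P1, v2) -> 12. No state change.
Op 5: write(P0, v0, 174). refcount(pp0)=4>1 -> COPY to pp3. 4 ppages; refcounts: pp0:3 pp1:4 pp2:4 pp3:1
Op 6: write(P1, v2, 191). refcount(pp2)=4>1 -> COPY to pp4. 5 ppages; refcounts: pp0:3 pp1:4 pp2:3 pp3:1 pp4:1
Op 7: write(P0, v0, 171). refcount(pp3)=1 -> write in place. 5 ppages; refcounts: pp0:3 pp1:4 pp2:3 pp3:1 pp4:1
Op 8: write(P0, v1, 178). refcount(pp1)=4>1 -> COPY to pp5. 6 ppages; refcounts: pp0:3 pp1:3 pp2:3 pp3:1 pp4:1 pp5:1
Op 9: write(P3, v1, 187). refcount(pp1)=3>1 -> COPY to pp6. 7 ppages; refcounts: pp0:3 pp1:2 pp2:3 pp3:1 pp4:1 pp5:1 pp6:1
Op 10: write(P3, v1, 157). refcount(pp6)=1 -> write in place. 7 ppages; refcounts: pp0:3 pp1:2 pp2:3 pp3:1 pp4:1 pp5:1 pp6:1

yes yes no yes yes no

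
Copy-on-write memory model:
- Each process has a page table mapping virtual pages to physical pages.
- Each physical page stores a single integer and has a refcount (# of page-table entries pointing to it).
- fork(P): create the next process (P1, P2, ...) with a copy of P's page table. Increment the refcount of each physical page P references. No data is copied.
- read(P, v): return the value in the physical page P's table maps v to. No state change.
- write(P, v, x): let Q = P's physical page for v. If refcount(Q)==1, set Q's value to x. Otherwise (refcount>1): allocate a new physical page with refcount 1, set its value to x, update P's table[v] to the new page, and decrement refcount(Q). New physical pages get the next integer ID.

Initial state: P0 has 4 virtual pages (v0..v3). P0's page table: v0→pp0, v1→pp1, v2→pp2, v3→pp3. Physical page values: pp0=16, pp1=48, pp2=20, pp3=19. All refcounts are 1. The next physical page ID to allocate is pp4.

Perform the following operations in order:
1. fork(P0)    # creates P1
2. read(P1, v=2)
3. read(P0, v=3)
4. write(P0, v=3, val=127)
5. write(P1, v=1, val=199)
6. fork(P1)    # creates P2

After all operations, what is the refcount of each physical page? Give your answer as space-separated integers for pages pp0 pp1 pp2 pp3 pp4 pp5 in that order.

Answer: 3 1 3 2 1 2

Derivation:
Op 1: fork(P0) -> P1. 4 ppages; refcounts: pp0:2 pp1:2 pp2:2 pp3:2
Op 2: read(P1, v2) -> 20. No state change.
Op 3: read(P0, v3) -> 19. No state change.
Op 4: write(P0, v3, 127). refcount(pp3)=2>1 -> COPY to pp4. 5 ppages; refcounts: pp0:2 pp1:2 pp2:2 pp3:1 pp4:1
Op 5: write(P1, v1, 199). refcount(pp1)=2>1 -> COPY to pp5. 6 ppages; refcounts: pp0:2 pp1:1 pp2:2 pp3:1 pp4:1 pp5:1
Op 6: fork(P1) -> P2. 6 ppages; refcounts: pp0:3 pp1:1 pp2:3 pp3:2 pp4:1 pp5:2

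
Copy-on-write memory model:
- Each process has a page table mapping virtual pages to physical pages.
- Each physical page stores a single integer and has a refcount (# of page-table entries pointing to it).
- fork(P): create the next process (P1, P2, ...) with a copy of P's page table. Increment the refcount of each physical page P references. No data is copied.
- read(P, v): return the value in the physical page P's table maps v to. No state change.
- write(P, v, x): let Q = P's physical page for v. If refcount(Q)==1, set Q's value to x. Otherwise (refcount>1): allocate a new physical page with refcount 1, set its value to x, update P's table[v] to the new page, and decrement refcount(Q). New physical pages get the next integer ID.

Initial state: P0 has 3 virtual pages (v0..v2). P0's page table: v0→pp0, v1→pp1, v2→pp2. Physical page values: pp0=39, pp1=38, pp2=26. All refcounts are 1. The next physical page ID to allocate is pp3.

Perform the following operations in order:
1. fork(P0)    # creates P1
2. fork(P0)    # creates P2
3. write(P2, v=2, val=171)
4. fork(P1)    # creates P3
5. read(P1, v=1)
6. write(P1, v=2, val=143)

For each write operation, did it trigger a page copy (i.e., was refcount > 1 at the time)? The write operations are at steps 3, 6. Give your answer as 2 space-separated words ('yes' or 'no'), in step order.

Op 1: fork(P0) -> P1. 3 ppages; refcounts: pp0:2 pp1:2 pp2:2
Op 2: fork(P0) -> P2. 3 ppages; refcounts: pp0:3 pp1:3 pp2:3
Op 3: write(P2, v2, 171). refcount(pp2)=3>1 -> COPY to pp3. 4 ppages; refcounts: pp0:3 pp1:3 pp2:2 pp3:1
Op 4: fork(P1) -> P3. 4 ppages; refcounts: pp0:4 pp1:4 pp2:3 pp3:1
Op 5: read(P1, v1) -> 38. No state change.
Op 6: write(P1, v2, 143). refcount(pp2)=3>1 -> COPY to pp4. 5 ppages; refcounts: pp0:4 pp1:4 pp2:2 pp3:1 pp4:1

yes yes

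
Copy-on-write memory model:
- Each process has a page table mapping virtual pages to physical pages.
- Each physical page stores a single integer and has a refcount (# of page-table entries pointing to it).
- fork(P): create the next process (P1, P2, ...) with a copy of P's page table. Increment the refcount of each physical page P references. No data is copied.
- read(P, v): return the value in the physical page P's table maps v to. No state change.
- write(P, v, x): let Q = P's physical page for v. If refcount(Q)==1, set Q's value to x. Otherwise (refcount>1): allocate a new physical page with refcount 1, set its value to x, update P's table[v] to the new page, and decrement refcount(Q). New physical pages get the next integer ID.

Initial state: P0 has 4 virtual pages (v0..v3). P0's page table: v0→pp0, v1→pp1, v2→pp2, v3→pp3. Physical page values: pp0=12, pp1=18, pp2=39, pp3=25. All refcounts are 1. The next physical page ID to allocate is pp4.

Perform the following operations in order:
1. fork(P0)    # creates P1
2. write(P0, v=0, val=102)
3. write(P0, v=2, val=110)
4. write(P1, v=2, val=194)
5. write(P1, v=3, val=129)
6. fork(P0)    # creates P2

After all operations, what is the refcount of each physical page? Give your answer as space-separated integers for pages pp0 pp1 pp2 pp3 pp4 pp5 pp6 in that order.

Op 1: fork(P0) -> P1. 4 ppages; refcounts: pp0:2 pp1:2 pp2:2 pp3:2
Op 2: write(P0, v0, 102). refcount(pp0)=2>1 -> COPY to pp4. 5 ppages; refcounts: pp0:1 pp1:2 pp2:2 pp3:2 pp4:1
Op 3: write(P0, v2, 110). refcount(pp2)=2>1 -> COPY to pp5. 6 ppages; refcounts: pp0:1 pp1:2 pp2:1 pp3:2 pp4:1 pp5:1
Op 4: write(P1, v2, 194). refcount(pp2)=1 -> write in place. 6 ppages; refcounts: pp0:1 pp1:2 pp2:1 pp3:2 pp4:1 pp5:1
Op 5: write(P1, v3, 129). refcount(pp3)=2>1 -> COPY to pp6. 7 ppages; refcounts: pp0:1 pp1:2 pp2:1 pp3:1 pp4:1 pp5:1 pp6:1
Op 6: fork(P0) -> P2. 7 ppages; refcounts: pp0:1 pp1:3 pp2:1 pp3:2 pp4:2 pp5:2 pp6:1

Answer: 1 3 1 2 2 2 1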